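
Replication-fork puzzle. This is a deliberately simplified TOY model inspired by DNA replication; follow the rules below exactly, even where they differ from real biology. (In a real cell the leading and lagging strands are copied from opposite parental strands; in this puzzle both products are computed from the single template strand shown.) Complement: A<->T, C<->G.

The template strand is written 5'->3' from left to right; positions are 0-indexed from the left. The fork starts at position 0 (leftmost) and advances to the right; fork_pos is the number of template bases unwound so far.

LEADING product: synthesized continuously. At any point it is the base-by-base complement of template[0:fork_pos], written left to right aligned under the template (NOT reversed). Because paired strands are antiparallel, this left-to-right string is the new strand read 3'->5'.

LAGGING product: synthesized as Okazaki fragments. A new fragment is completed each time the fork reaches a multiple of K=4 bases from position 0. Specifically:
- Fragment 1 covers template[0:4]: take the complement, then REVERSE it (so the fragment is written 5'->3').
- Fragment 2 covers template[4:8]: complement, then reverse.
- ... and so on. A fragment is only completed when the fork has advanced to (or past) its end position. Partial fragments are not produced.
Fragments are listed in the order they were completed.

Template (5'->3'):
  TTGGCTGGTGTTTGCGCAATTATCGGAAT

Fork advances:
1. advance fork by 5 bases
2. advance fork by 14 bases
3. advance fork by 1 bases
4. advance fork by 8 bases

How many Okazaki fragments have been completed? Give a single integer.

Step 1: advance 5 -> fork_pos = 0 + 5 = 5. Reached multiple(s) of 4: 4 -> fragment 1 completed (1 total).
Step 2: advance 14 -> fork_pos = 5 + 14 = 19. Reached multiple(s) of 4: 8, 12, 16 -> fragments 2-4 completed (4 total).
Step 3: advance 1 -> fork_pos = 19 + 1 = 20. Reached multiple(s) of 4: 20 -> fragment 5 completed (5 total).
Step 4: advance 8 -> fork_pos = 20 + 8 = 28. Reached multiple(s) of 4: 24, 28 -> fragments 6-7 completed (7 total).
Check: final fork_pos = 28; the multiples of 4 that are <= 28 are 4..28 -> 28 // 4 = 7 completed fragment(s).

Answer: 7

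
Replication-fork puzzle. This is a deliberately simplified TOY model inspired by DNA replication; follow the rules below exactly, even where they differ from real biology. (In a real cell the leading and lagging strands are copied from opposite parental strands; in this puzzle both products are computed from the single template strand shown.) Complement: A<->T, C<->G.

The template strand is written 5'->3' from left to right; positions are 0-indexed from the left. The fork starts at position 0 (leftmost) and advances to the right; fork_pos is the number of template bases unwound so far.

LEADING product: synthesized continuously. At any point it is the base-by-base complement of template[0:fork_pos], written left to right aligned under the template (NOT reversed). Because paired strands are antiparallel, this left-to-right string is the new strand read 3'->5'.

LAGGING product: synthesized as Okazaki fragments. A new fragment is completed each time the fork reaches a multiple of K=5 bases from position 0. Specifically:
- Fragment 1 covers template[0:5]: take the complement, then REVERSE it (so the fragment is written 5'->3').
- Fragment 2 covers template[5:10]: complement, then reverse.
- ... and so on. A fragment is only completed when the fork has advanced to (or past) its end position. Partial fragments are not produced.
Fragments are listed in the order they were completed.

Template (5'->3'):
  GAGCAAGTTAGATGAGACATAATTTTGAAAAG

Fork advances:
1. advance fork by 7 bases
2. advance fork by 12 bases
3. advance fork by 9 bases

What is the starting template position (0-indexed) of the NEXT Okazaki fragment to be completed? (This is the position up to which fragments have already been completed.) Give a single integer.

Answer: 25

Derivation:
Step 1: advance 7 -> fork_pos = 0 + 7 = 7. Reached multiple(s) of 5: 5 -> fragment 1 completed (1 total).
Step 2: advance 12 -> fork_pos = 7 + 12 = 19. Reached multiple(s) of 5: 10, 15 -> fragments 2-3 completed (3 total).
Step 3: advance 9 -> fork_pos = 19 + 9 = 28. Reached multiple(s) of 5: 20, 25 -> fragments 4-5 completed (5 total).
5 fragment(s) completed, covering template[0:25] (5 x 5 = 25). The next fragment, fragment 6, covers template[25:30], so it starts at position 25.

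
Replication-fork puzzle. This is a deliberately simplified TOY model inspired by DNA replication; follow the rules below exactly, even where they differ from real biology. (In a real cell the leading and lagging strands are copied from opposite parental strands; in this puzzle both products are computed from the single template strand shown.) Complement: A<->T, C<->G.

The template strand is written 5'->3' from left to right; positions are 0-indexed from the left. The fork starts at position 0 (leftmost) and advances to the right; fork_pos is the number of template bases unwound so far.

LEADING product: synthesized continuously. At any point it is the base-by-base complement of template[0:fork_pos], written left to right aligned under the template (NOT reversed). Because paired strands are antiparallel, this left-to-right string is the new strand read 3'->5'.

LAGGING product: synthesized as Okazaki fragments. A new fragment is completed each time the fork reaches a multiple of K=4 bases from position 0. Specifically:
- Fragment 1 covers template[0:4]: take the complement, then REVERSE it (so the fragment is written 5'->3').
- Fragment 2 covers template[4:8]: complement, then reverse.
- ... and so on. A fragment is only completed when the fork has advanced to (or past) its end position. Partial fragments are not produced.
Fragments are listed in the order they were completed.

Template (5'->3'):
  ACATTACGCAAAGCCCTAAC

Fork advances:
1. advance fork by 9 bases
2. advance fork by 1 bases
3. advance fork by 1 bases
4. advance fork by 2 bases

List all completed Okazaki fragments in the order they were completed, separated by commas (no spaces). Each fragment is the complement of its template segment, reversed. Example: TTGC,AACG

Answer: ATGT,CGTA,TTTG

Derivation:
Step 1: advance 9 -> fork_pos = 0 + 9 = 9. Reached multiple(s) of 4: 4, 8 -> fragments 1-2 completed (2 total).
Step 2: advance 1 -> fork_pos = 9 + 1 = 10. Next multiple of 4 is 12 (not reached); still 2 fragment(s).
Step 3: advance 1 -> fork_pos = 10 + 1 = 11. Next multiple of 4 is 12 (not reached); still 2 fragment(s).
Step 4: advance 2 -> fork_pos = 11 + 2 = 13. Reached multiple(s) of 4: 12 -> fragment 3 completed (3 total).
Final fork_pos = 13, so 3 fragment(s) are complete. Build each: template segment -> complement -> reverse.
Fragment 1: template[0:4] = ACAT -> complement TGTA -> reversed ATGT
Fragment 2: template[4:8] = TACG -> complement ATGC -> reversed CGTA
Fragment 3: template[8:12] = CAAA -> complement GTTT -> reversed TTTG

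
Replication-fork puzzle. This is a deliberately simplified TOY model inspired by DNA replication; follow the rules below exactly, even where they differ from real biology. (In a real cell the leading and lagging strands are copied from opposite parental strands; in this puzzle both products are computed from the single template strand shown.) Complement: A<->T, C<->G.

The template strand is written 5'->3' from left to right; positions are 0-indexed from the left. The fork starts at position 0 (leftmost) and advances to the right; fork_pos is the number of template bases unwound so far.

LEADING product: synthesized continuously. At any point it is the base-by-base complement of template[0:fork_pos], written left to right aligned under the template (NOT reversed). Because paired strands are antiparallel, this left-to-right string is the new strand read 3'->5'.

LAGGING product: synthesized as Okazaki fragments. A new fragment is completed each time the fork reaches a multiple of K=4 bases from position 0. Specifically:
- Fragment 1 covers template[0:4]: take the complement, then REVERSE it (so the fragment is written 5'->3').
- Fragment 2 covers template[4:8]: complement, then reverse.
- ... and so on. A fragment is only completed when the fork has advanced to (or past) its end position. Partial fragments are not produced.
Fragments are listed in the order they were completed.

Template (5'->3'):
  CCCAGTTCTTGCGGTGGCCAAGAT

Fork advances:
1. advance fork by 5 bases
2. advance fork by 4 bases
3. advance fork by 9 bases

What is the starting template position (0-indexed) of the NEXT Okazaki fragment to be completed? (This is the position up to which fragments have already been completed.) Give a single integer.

Step 1: advance 5 -> fork_pos = 0 + 5 = 5. Reached multiple(s) of 4: 4 -> fragment 1 completed (1 total).
Step 2: advance 4 -> fork_pos = 5 + 4 = 9. Reached multiple(s) of 4: 8 -> fragment 2 completed (2 total).
Step 3: advance 9 -> fork_pos = 9 + 9 = 18. Reached multiple(s) of 4: 12, 16 -> fragments 3-4 completed (4 total).
4 fragment(s) completed, covering template[0:16] (4 x 4 = 16). The next fragment, fragment 5, covers template[16:20], so it starts at position 16.

Answer: 16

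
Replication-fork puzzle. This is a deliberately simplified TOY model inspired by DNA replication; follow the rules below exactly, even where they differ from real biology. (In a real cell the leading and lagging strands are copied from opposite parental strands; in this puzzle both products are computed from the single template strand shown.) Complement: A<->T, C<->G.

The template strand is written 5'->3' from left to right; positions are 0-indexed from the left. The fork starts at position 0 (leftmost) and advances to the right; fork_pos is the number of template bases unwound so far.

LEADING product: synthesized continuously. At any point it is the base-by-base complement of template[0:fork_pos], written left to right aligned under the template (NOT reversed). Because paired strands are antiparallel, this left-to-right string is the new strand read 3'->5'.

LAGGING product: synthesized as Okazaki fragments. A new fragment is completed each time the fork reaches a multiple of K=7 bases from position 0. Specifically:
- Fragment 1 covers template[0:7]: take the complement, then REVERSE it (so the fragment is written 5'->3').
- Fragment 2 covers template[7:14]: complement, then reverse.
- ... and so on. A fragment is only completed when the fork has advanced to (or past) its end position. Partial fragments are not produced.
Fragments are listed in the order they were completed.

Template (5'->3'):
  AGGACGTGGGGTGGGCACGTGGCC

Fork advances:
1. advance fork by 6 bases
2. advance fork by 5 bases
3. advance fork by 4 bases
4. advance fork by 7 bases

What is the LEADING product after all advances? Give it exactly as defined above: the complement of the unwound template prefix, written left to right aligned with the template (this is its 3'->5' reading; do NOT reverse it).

Step 1: advance 6 -> fork_pos = 0 + 6 = 6.
Step 2: advance 5 -> fork_pos = 6 + 5 = 11.
Step 3: advance 4 -> fork_pos = 11 + 4 = 15.
Step 4: advance 7 -> fork_pos = 15 + 7 = 22.
Unwound prefix: template[0:22] = AGGACGTGGGGTGGGCACGTGG
Complement it base by base (A<->T, C<->G), keeping left-to-right order:
  [0:5] AGGAC -> TCCTG
  [5:10] GTGGG -> CACCC
  [10:15] GTGGG -> CACCC
  [15:20] CACGT -> GTGCA
  [20:22] GG -> CC
Concatenate: TCCTGCACCCCACCCGTGCACC (length 22; written aligned with the template, i.e. 3'->5').

Answer: TCCTGCACCCCACCCGTGCACC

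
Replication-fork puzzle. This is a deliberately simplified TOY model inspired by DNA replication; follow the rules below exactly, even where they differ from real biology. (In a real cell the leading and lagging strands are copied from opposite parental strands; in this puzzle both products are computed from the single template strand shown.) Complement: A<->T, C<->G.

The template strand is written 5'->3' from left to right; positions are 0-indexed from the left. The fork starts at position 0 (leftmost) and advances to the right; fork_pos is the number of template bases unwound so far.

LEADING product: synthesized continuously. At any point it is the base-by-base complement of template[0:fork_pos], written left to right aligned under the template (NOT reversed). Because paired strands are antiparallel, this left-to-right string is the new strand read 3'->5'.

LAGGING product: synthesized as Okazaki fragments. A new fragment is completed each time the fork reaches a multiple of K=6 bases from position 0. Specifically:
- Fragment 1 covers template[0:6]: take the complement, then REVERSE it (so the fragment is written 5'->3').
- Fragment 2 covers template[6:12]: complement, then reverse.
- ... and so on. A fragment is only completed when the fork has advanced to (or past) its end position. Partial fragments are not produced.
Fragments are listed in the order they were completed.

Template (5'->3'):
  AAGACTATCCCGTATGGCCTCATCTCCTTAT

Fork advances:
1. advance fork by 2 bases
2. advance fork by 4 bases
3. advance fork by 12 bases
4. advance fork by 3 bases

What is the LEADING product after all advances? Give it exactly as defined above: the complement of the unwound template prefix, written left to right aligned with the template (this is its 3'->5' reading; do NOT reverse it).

Step 1: advance 2 -> fork_pos = 0 + 2 = 2.
Step 2: advance 4 -> fork_pos = 2 + 4 = 6.
Step 3: advance 12 -> fork_pos = 6 + 12 = 18.
Step 4: advance 3 -> fork_pos = 18 + 3 = 21.
Unwound prefix: template[0:21] = AAGACTATCCCGTATGGCCTC
Complement it base by base (A<->T, C<->G), keeping left-to-right order:
  [0:5] AAGAC -> TTCTG
  [5:10] TATCC -> ATAGG
  [10:15] CGTAT -> GCATA
  [15:20] GGCCT -> CCGGA
  [20:21] C -> G
Concatenate: TTCTGATAGGGCATACCGGAG (length 21; written aligned with the template, i.e. 3'->5').

Answer: TTCTGATAGGGCATACCGGAG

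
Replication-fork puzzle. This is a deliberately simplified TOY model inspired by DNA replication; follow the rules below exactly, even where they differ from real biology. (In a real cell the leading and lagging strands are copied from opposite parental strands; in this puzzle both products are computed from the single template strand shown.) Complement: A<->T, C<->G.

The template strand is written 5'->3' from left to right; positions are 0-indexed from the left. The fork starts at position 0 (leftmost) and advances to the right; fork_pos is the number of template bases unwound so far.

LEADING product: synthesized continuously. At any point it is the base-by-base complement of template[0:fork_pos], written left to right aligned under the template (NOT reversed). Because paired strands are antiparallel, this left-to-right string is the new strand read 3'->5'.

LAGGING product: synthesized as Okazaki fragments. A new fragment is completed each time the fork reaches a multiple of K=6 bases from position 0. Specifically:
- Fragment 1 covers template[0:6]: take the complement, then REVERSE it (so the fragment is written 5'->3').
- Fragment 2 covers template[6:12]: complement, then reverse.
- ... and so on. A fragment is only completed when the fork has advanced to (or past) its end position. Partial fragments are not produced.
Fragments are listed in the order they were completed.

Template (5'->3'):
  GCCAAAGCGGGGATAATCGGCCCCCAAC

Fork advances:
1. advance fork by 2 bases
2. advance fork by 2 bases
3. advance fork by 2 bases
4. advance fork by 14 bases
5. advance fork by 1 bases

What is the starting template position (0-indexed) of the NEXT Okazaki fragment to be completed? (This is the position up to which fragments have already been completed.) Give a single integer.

Answer: 18

Derivation:
Step 1: advance 2 -> fork_pos = 0 + 2 = 2. Next multiple of 6 is 6 (not reached); still 0 fragment(s).
Step 2: advance 2 -> fork_pos = 2 + 2 = 4. Next multiple of 6 is 6 (not reached); still 0 fragment(s).
Step 3: advance 2 -> fork_pos = 4 + 2 = 6. Reached multiple(s) of 6: 6 -> fragment 1 completed (1 total).
Step 4: advance 14 -> fork_pos = 6 + 14 = 20. Reached multiple(s) of 6: 12, 18 -> fragments 2-3 completed (3 total).
Step 5: advance 1 -> fork_pos = 20 + 1 = 21. Next multiple of 6 is 24 (not reached); still 3 fragment(s).
3 fragment(s) completed, covering template[0:18] (3 x 6 = 18). The next fragment, fragment 4, covers template[18:24], so it starts at position 18.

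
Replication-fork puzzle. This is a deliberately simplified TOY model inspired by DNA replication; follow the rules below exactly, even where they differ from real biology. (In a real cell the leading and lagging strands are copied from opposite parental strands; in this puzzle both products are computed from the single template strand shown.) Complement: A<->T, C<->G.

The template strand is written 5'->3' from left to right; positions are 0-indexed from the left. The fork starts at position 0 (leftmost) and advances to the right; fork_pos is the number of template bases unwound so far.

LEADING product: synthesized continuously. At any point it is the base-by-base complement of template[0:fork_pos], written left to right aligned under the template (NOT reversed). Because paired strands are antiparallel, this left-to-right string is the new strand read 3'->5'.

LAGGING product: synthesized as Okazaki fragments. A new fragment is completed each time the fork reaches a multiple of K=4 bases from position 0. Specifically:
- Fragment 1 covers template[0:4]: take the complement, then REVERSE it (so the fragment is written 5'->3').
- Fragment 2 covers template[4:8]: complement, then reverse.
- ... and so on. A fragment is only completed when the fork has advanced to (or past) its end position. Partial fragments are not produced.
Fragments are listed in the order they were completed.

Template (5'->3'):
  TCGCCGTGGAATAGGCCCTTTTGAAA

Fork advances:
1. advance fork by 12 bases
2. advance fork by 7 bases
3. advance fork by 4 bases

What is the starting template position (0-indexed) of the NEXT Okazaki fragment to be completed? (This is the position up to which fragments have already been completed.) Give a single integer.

Step 1: advance 12 -> fork_pos = 0 + 12 = 12. Reached multiple(s) of 4: 4, 8, 12 -> fragments 1-3 completed (3 total).
Step 2: advance 7 -> fork_pos = 12 + 7 = 19. Reached multiple(s) of 4: 16 -> fragment 4 completed (4 total).
Step 3: advance 4 -> fork_pos = 19 + 4 = 23. Reached multiple(s) of 4: 20 -> fragment 5 completed (5 total).
5 fragment(s) completed, covering template[0:20] (5 x 4 = 20). The next fragment, fragment 6, covers template[20:24], so it starts at position 20.

Answer: 20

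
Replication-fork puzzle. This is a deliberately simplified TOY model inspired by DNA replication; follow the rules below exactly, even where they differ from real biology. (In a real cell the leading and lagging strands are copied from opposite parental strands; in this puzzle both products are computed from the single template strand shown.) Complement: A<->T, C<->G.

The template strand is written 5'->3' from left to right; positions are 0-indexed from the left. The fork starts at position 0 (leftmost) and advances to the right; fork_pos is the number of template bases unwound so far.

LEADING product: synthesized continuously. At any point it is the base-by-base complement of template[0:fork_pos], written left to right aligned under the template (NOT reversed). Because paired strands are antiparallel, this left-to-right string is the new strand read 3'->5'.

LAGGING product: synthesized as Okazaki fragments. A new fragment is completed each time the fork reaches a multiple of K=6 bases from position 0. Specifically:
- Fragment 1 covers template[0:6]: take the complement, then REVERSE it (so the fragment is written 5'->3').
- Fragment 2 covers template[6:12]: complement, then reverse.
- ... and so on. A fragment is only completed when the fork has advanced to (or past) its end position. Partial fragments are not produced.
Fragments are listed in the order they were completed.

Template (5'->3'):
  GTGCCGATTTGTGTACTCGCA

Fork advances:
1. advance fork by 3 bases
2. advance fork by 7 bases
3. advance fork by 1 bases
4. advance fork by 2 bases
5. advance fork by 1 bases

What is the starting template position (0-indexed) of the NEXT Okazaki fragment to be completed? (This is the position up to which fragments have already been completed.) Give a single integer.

Answer: 12

Derivation:
Step 1: advance 3 -> fork_pos = 0 + 3 = 3. Next multiple of 6 is 6 (not reached); still 0 fragment(s).
Step 2: advance 7 -> fork_pos = 3 + 7 = 10. Reached multiple(s) of 6: 6 -> fragment 1 completed (1 total).
Step 3: advance 1 -> fork_pos = 10 + 1 = 11. Next multiple of 6 is 12 (not reached); still 1 fragment(s).
Step 4: advance 2 -> fork_pos = 11 + 2 = 13. Reached multiple(s) of 6: 12 -> fragment 2 completed (2 total).
Step 5: advance 1 -> fork_pos = 13 + 1 = 14. Next multiple of 6 is 18 (not reached); still 2 fragment(s).
2 fragment(s) completed, covering template[0:12] (2 x 6 = 12). The next fragment, fragment 3, covers template[12:18], so it starts at position 12.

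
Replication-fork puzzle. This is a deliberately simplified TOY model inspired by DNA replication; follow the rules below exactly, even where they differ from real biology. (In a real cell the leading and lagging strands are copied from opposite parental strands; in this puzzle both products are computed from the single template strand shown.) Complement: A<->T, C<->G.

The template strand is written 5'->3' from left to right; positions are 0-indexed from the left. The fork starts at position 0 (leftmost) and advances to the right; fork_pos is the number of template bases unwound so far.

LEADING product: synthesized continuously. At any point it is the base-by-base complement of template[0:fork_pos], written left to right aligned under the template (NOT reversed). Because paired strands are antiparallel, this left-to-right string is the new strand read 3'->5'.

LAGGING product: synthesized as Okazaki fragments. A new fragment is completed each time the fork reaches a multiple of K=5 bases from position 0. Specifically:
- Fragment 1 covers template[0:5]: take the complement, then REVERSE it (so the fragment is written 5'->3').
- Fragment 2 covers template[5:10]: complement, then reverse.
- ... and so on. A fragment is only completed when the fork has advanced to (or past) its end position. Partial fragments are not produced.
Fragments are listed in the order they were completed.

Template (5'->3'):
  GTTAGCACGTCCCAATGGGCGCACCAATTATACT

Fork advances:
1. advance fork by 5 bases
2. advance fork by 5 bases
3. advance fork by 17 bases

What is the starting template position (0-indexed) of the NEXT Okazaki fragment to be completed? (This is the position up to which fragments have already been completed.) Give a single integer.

Answer: 25

Derivation:
Step 1: advance 5 -> fork_pos = 0 + 5 = 5. Reached multiple(s) of 5: 5 -> fragment 1 completed (1 total).
Step 2: advance 5 -> fork_pos = 5 + 5 = 10. Reached multiple(s) of 5: 10 -> fragment 2 completed (2 total).
Step 3: advance 17 -> fork_pos = 10 + 17 = 27. Reached multiple(s) of 5: 15, 20, 25 -> fragments 3-5 completed (5 total).
5 fragment(s) completed, covering template[0:25] (5 x 5 = 25). The next fragment, fragment 6, covers template[25:30], so it starts at position 25.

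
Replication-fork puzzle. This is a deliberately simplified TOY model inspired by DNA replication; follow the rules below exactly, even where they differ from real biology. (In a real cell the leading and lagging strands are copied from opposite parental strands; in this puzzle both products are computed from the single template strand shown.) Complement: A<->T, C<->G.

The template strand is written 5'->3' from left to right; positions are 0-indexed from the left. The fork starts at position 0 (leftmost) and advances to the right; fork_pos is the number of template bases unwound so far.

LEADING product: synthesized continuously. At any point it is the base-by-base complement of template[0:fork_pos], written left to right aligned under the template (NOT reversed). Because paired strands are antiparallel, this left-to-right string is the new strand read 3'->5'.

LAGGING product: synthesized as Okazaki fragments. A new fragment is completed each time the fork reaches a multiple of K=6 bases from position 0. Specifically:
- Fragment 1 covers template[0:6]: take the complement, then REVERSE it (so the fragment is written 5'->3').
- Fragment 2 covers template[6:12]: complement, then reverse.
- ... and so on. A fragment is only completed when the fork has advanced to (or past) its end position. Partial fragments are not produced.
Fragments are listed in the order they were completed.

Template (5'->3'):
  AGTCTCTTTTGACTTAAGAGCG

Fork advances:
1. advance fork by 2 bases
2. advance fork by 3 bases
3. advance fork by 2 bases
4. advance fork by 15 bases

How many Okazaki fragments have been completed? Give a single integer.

Answer: 3

Derivation:
Step 1: advance 2 -> fork_pos = 0 + 2 = 2. Next multiple of 6 is 6 (not reached); still 0 fragment(s).
Step 2: advance 3 -> fork_pos = 2 + 3 = 5. Next multiple of 6 is 6 (not reached); still 0 fragment(s).
Step 3: advance 2 -> fork_pos = 5 + 2 = 7. Reached multiple(s) of 6: 6 -> fragment 1 completed (1 total).
Step 4: advance 15 -> fork_pos = 7 + 15 = 22. Reached multiple(s) of 6: 12, 18 -> fragments 2-3 completed (3 total).
Check: final fork_pos = 22; the multiples of 6 that are <= 22 are 6..18 -> 22 // 6 = 3 completed fragment(s).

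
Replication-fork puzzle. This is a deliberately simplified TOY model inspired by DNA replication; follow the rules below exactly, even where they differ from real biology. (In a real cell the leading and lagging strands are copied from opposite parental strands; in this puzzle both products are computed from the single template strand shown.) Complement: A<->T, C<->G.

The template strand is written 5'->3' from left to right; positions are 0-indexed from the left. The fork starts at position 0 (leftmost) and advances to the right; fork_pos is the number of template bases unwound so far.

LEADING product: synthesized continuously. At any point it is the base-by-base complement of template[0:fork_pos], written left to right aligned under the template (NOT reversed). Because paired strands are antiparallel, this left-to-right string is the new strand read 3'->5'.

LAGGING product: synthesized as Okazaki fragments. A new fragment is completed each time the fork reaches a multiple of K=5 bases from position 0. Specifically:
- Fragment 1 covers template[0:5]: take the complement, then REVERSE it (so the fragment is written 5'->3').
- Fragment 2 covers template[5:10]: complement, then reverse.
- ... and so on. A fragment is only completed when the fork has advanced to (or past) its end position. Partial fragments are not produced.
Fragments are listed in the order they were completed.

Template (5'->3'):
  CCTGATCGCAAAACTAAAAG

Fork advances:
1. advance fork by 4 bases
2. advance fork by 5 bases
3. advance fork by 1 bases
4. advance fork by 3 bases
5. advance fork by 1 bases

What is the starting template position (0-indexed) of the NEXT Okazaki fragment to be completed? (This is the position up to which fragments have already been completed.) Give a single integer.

Step 1: advance 4 -> fork_pos = 0 + 4 = 4. Next multiple of 5 is 5 (not reached); still 0 fragment(s).
Step 2: advance 5 -> fork_pos = 4 + 5 = 9. Reached multiple(s) of 5: 5 -> fragment 1 completed (1 total).
Step 3: advance 1 -> fork_pos = 9 + 1 = 10. Reached multiple(s) of 5: 10 -> fragment 2 completed (2 total).
Step 4: advance 3 -> fork_pos = 10 + 3 = 13. Next multiple of 5 is 15 (not reached); still 2 fragment(s).
Step 5: advance 1 -> fork_pos = 13 + 1 = 14. Next multiple of 5 is 15 (not reached); still 2 fragment(s).
2 fragment(s) completed, covering template[0:10] (2 x 5 = 10). The next fragment, fragment 3, covers template[10:15], so it starts at position 10.

Answer: 10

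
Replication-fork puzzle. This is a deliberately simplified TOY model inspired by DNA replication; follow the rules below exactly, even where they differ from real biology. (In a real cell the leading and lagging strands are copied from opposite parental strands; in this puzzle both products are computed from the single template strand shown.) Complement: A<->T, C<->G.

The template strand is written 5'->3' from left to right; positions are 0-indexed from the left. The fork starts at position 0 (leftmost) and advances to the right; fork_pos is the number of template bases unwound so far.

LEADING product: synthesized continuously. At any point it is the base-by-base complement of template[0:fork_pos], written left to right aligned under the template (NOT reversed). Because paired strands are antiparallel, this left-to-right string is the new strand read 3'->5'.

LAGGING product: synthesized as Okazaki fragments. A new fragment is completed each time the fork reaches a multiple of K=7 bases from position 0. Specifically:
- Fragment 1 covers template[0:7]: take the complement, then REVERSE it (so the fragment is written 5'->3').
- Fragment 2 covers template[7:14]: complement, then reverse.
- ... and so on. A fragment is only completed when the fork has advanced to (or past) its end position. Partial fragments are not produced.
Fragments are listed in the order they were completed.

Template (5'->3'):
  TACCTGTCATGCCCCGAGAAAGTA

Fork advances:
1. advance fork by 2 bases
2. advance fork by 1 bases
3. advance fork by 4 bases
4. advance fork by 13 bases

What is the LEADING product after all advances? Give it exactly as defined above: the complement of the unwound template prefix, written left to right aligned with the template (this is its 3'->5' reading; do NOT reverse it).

Answer: ATGGACAGTACGGGGCTCTT

Derivation:
Step 1: advance 2 -> fork_pos = 0 + 2 = 2.
Step 2: advance 1 -> fork_pos = 2 + 1 = 3.
Step 3: advance 4 -> fork_pos = 3 + 4 = 7.
Step 4: advance 13 -> fork_pos = 7 + 13 = 20.
Unwound prefix: template[0:20] = TACCTGTCATGCCCCGAGAA
Complement it base by base (A<->T, C<->G), keeping left-to-right order:
  [0:5] TACCT -> ATGGA
  [5:10] GTCAT -> CAGTA
  [10:15] GCCCC -> CGGGG
  [15:20] GAGAA -> CTCTT
Concatenate: ATGGACAGTACGGGGCTCTT (length 20; written aligned with the template, i.e. 3'->5').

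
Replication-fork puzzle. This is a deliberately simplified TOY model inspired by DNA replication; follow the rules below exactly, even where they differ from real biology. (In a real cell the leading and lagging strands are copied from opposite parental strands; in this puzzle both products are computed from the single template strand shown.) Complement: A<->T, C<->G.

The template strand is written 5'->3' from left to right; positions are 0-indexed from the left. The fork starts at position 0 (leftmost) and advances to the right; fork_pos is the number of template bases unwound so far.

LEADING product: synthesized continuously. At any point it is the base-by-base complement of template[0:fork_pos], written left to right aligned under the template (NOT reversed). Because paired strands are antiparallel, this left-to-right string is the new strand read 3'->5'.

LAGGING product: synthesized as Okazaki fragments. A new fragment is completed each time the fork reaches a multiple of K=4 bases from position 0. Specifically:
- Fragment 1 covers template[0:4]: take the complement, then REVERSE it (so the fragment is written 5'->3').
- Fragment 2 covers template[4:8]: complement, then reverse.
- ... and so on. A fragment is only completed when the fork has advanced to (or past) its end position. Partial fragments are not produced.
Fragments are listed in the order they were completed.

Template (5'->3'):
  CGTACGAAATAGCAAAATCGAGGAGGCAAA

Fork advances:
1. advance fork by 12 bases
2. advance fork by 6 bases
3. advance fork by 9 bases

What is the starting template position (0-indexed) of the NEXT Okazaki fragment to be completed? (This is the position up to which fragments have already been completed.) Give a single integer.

Answer: 24

Derivation:
Step 1: advance 12 -> fork_pos = 0 + 12 = 12. Reached multiple(s) of 4: 4, 8, 12 -> fragments 1-3 completed (3 total).
Step 2: advance 6 -> fork_pos = 12 + 6 = 18. Reached multiple(s) of 4: 16 -> fragment 4 completed (4 total).
Step 3: advance 9 -> fork_pos = 18 + 9 = 27. Reached multiple(s) of 4: 20, 24 -> fragments 5-6 completed (6 total).
6 fragment(s) completed, covering template[0:24] (6 x 4 = 24). The next fragment, fragment 7, covers template[24:28], so it starts at position 24.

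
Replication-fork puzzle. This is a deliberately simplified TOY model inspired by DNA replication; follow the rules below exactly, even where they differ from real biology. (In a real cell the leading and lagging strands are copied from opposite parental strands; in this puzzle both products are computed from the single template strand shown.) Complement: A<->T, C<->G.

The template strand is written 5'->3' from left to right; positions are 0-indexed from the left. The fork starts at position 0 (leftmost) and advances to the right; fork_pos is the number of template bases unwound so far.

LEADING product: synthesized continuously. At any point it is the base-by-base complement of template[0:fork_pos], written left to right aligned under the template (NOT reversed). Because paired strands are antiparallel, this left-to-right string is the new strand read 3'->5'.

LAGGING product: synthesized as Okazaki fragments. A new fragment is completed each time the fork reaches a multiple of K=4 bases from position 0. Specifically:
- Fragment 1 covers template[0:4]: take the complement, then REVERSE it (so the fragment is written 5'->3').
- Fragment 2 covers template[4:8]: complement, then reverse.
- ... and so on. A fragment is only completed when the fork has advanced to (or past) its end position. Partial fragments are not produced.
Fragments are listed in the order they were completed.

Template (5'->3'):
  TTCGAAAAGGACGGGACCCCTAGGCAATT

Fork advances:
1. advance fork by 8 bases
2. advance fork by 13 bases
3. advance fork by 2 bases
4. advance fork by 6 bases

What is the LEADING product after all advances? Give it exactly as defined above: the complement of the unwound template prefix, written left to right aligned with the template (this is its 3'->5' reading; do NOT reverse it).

Answer: AAGCTTTTCCTGCCCTGGGGATCCGTTAA

Derivation:
Step 1: advance 8 -> fork_pos = 0 + 8 = 8.
Step 2: advance 13 -> fork_pos = 8 + 13 = 21.
Step 3: advance 2 -> fork_pos = 21 + 2 = 23.
Step 4: advance 6 -> fork_pos = 23 + 6 = 29.
Unwound prefix: template[0:29] = TTCGAAAAGGACGGGACCCCTAGGCAATT
Complement it base by base (A<->T, C<->G), keeping left-to-right order:
  [0:5] TTCGA -> AAGCT
  [5:10] AAAGG -> TTTCC
  [10:15] ACGGG -> TGCCC
  [15:20] ACCCC -> TGGGG
  [20:25] TAGGC -> ATCCG
  [25:29] AATT -> TTAA
Concatenate: AAGCTTTTCCTGCCCTGGGGATCCGTTAA (length 29; written aligned with the template, i.e. 3'->5').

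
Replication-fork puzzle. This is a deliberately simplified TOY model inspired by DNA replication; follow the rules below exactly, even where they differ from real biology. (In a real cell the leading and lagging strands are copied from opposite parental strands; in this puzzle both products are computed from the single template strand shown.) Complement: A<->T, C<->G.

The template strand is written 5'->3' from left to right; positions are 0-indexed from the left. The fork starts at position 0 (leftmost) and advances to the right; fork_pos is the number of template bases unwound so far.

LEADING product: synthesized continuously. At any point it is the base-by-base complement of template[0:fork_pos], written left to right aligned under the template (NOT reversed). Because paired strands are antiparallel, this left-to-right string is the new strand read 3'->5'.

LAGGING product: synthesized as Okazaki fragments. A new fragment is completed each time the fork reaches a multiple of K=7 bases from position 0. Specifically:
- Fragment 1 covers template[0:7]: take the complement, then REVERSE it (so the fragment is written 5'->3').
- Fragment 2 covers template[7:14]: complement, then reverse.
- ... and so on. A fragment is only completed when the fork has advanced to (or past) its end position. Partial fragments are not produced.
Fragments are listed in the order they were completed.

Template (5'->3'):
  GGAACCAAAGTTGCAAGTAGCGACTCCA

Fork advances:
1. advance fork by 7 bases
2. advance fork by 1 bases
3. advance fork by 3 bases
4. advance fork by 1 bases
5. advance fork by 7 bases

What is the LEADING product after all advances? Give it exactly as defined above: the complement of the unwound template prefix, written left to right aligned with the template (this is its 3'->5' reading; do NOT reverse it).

Step 1: advance 7 -> fork_pos = 0 + 7 = 7.
Step 2: advance 1 -> fork_pos = 7 + 1 = 8.
Step 3: advance 3 -> fork_pos = 8 + 3 = 11.
Step 4: advance 1 -> fork_pos = 11 + 1 = 12.
Step 5: advance 7 -> fork_pos = 12 + 7 = 19.
Unwound prefix: template[0:19] = GGAACCAAAGTTGCAAGTA
Complement it base by base (A<->T, C<->G), keeping left-to-right order:
  [0:5] GGAAC -> CCTTG
  [5:10] CAAAG -> GTTTC
  [10:15] TTGCA -> AACGT
  [15:19] AGTA -> TCAT
Concatenate: CCTTGGTTTCAACGTTCAT (length 19; written aligned with the template, i.e. 3'->5').

Answer: CCTTGGTTTCAACGTTCAT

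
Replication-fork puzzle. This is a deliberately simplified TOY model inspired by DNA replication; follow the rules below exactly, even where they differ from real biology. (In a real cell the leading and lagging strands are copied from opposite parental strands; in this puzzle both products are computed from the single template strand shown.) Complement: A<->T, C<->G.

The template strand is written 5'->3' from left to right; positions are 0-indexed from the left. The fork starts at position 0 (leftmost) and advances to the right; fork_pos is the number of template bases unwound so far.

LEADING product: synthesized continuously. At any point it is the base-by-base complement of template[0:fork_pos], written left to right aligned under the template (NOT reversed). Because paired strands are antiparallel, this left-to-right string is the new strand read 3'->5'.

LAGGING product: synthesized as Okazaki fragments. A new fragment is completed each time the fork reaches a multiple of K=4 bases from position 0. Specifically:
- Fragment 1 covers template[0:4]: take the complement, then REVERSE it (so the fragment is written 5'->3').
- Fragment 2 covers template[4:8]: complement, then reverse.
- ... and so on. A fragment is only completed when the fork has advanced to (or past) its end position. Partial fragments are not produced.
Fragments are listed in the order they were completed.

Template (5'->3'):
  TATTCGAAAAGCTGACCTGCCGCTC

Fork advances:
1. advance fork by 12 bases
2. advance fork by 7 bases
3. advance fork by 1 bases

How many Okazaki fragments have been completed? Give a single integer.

Step 1: advance 12 -> fork_pos = 0 + 12 = 12. Reached multiple(s) of 4: 4, 8, 12 -> fragments 1-3 completed (3 total).
Step 2: advance 7 -> fork_pos = 12 + 7 = 19. Reached multiple(s) of 4: 16 -> fragment 4 completed (4 total).
Step 3: advance 1 -> fork_pos = 19 + 1 = 20. Reached multiple(s) of 4: 20 -> fragment 5 completed (5 total).
Check: final fork_pos = 20; the multiples of 4 that are <= 20 are 4..20 -> 20 // 4 = 5 completed fragment(s).

Answer: 5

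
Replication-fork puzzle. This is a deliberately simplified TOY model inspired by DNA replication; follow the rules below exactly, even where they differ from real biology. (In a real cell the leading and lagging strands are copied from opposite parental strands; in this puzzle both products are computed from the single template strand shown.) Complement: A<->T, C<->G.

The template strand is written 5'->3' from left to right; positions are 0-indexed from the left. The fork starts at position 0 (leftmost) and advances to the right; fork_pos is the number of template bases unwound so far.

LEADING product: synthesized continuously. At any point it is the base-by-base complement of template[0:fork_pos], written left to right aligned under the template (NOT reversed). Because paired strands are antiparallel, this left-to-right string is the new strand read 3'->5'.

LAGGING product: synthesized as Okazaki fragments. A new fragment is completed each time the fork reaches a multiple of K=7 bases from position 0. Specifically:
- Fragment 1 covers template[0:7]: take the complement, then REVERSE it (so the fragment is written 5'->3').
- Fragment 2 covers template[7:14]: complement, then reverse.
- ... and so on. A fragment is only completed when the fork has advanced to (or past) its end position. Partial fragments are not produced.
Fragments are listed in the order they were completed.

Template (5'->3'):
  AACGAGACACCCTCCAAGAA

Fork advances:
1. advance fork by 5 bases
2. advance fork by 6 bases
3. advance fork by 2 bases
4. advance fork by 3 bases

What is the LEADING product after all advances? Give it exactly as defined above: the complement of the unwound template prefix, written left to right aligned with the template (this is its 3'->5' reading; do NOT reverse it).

Answer: TTGCTCTGTGGGAGGT

Derivation:
Step 1: advance 5 -> fork_pos = 0 + 5 = 5.
Step 2: advance 6 -> fork_pos = 5 + 6 = 11.
Step 3: advance 2 -> fork_pos = 11 + 2 = 13.
Step 4: advance 3 -> fork_pos = 13 + 3 = 16.
Unwound prefix: template[0:16] = AACGAGACACCCTCCA
Complement it base by base (A<->T, C<->G), keeping left-to-right order:
  [0:5] AACGA -> TTGCT
  [5:10] GACAC -> CTGTG
  [10:15] CCTCC -> GGAGG
  [15:16] A -> T
Concatenate: TTGCTCTGTGGGAGGT (length 16; written aligned with the template, i.e. 3'->5').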